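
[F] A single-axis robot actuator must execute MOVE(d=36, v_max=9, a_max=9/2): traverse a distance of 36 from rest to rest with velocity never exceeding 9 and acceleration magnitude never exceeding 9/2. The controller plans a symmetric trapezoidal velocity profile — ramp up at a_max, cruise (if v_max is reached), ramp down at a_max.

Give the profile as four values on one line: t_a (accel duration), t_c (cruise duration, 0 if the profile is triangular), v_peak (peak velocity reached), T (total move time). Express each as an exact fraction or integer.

t_a=2 t_c=2 v_peak=9 T=6

(v_max)²/a_max = 9²/(9/2) = 18
36 ≥ 18 → trapezoidal
t_a = 9/(9/2) = 2; v_peak = 9
d_cruise = 36 − 18 = 18; t_c = 18/9 = 2
T = 2·2 + 2 = 6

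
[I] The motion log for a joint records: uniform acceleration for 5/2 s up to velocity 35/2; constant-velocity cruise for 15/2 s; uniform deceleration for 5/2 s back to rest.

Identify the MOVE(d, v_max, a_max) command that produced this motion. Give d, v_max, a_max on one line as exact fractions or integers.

d=175 v_max=35/2 a_max=7

a_max = (35/2)/(5/2) = 7
d_a = ½·35/2·5/2 = 175/8; d_c = 35/2·15/2 = 525/4
d = 2·175/8 + 525/4 = 175
t_c = 15/2 > 0 ⇒ limit active, v_max = 35/2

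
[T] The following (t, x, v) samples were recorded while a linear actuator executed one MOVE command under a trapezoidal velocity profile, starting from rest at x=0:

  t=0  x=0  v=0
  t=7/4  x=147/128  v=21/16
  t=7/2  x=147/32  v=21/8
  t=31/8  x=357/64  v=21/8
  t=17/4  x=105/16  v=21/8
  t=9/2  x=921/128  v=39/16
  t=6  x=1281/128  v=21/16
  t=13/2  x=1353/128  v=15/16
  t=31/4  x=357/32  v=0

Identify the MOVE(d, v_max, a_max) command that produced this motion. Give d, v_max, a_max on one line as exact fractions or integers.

d=357/32 v_max=21/8 a_max=3/4

final state: t=31/4, x=357/32, v=0 → d = 357/32
a_max = (21/16−0)/(7/4−0) = 3/4
max v = 21/8 over t∈[7/2,17/4] → v_max = 21/8
check: 21/8·(7/2+3/4) = 357/32 ✓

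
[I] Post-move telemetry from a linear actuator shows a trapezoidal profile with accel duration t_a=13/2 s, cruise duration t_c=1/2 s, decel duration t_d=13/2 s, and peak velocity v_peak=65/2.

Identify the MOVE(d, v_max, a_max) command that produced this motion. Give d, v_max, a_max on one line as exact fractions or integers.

a_max = (65/2)/(13/2) = 5
d_a = ½·65/2·13/2 = 845/8; d_c = 65/2·1/2 = 65/4
d = 2·845/8 + 65/4 = 455/2
t_c = 1/2 > 0 ⇒ limit active, v_max = 65/2

d=455/2 v_max=65/2 a_max=5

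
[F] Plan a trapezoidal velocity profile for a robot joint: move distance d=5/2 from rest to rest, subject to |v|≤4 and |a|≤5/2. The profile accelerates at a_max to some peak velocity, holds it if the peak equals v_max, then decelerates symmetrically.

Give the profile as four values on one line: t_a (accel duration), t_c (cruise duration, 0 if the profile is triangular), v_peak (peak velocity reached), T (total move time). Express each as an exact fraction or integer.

t_a=1 t_c=0 v_peak=5/2 T=2

vₘ²/aₘ = 4²/(5/2) = 32/5
5/2 < 32/5 ⇒ no cruise
v_peak = √(5/2·5/2) = √(25/4) = 5/2
t_a = (5/2)/(5/2) = 1; t_c = 0
T = 2·1 = 2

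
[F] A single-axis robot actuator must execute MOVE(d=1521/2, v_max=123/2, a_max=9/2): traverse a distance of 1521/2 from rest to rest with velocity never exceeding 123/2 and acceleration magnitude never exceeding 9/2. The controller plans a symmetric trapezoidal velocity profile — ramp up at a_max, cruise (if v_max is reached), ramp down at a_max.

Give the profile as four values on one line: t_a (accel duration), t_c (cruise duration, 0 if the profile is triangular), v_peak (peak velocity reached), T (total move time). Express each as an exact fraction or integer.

v_max²/a_max = (123/2)²/(9/2) = 1681/2
1521/2 < 1681/2 → triangular
v_peak = √(1521/2·9/2) = √(13689/4) = 117/2
t_a = (117/2)/(9/2) = 13; t_c = 0
T = 2·13 = 26

t_a=13 t_c=0 v_peak=117/2 T=26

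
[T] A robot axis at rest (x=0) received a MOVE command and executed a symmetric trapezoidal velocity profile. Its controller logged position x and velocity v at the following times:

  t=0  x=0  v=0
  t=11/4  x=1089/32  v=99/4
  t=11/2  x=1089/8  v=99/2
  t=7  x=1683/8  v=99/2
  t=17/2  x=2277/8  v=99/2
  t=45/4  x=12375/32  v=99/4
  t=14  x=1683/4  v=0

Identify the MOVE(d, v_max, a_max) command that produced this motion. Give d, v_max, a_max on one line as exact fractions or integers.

d=1683/4 v_max=99/2 a_max=9

final state: t=14, x=1683/4, v=0 → d = 1683/4
a_max = (99/4−0)/(11/4−0) = 9
max v = 99/2 over t∈[11/2,17/2] → v_max = 99/2
check: 99/2·(11/2+3) = 1683/4 ✓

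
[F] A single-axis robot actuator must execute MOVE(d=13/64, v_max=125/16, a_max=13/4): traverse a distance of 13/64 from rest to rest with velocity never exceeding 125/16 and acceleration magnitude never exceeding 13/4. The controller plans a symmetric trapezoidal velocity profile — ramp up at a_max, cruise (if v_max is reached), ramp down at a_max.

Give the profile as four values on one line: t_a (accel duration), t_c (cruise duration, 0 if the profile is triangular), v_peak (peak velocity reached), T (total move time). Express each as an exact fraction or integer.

t_a=1/4 t_c=0 v_peak=13/16 T=1/2

(v_max)²/a_max = (125/16)²/(13/4) = 15625/832
13/64 < 15625/832 → triangular
v_peak = √(13/64·13/4) = √(169/256) = 13/16
t_a = (13/16)/(13/4) = 1/4; t_c = 0
T = 2·1/4 = 1/2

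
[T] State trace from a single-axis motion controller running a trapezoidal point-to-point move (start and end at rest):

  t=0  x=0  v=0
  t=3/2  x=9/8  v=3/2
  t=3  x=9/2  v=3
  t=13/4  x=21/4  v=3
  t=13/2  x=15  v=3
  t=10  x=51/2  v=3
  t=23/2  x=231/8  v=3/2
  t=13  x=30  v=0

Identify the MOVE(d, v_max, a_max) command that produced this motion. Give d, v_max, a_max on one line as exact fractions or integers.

d=30 v_max=3 a_max=1

final state: t=13, x=30, v=0 → d = 30
a_max = (3/2−0)/(3/2−0) = 1
max v = 3 over t∈[3,10] → v_max = 3
check: 3·(3+7) = 30 ✓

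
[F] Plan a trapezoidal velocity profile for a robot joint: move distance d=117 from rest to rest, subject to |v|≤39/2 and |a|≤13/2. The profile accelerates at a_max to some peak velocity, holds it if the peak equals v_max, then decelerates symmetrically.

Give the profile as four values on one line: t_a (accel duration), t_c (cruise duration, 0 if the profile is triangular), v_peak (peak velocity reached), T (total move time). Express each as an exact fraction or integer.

vₘ²/aₘ = (39/2)²/(13/2) = 117/2
117 ≥ 117/2 → trapezoidal
t_a = (39/2)/(13/2) = 3; v_peak = 39/2
d_cruise = 117 − 117/2 = 117/2; t_c = (117/2)/(39/2) = 3
T = 2·3 + 3 = 9

t_a=3 t_c=3 v_peak=39/2 T=9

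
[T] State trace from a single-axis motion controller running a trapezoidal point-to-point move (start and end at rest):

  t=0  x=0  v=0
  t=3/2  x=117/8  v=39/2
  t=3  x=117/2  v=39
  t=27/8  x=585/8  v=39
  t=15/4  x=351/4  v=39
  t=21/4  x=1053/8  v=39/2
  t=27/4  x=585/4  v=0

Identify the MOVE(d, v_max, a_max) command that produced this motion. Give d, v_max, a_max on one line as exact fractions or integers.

d=585/4 v_max=39 a_max=13

final state: t=27/4, x=585/4, v=0 → d = 585/4
a_max = (39/2−0)/(3/2−0) = 13
max v = 39 over t∈[3,15/4] → v_max = 39
check: 39·(3+3/4) = 585/4 ✓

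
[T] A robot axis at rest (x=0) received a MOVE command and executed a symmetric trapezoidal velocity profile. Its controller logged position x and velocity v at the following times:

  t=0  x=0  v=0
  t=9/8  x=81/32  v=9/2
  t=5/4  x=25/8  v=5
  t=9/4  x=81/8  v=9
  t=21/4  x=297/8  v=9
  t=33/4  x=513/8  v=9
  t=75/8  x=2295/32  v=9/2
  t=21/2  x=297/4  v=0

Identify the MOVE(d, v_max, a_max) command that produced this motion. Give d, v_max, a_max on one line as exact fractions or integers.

d=297/4 v_max=9 a_max=4

final state: t=21/2, x=297/4, v=0 → d = 297/4
a_max = (9/2−0)/(9/8−0) = 4
max v = 9 over t∈[9/4,33/4] → v_max = 9
check: 9·(9/4+6) = 297/4 ✓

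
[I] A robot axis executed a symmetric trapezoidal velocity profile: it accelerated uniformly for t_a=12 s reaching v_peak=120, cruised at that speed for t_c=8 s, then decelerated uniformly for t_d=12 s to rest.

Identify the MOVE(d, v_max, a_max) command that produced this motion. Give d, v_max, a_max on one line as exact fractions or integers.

d=2400 v_max=120 a_max=10

a_max = 120/12 = 10
d_a = ½·120·12 = 720; d_c = 120·8 = 960
d = 2·720 + 960 = 2400
t_c = 8 > 0 → v_max = v_peak = 120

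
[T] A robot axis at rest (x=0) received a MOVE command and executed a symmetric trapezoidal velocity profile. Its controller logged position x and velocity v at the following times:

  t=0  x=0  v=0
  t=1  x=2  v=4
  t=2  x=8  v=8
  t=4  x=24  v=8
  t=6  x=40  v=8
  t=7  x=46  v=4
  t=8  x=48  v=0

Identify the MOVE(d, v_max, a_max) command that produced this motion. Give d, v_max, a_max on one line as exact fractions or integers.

final state: t=8, x=48, v=0 → d = 48
a_max = (4−0)/(1−0) = 4
max v = 8 over t∈[2,6] → v_max = 8
check: 8·(2+4) = 48 ✓

d=48 v_max=8 a_max=4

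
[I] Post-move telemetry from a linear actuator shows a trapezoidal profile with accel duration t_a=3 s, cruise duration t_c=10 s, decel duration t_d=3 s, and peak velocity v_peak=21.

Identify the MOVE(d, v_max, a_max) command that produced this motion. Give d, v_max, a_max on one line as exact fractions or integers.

d=273 v_max=21 a_max=7

a_max = 21/3 = 7
d_a = ½·21·3 = 63/2; d_c = 21·10 = 210
d = 2·63/2 + 210 = 273
t_c = 10 > 0 so v_max = 21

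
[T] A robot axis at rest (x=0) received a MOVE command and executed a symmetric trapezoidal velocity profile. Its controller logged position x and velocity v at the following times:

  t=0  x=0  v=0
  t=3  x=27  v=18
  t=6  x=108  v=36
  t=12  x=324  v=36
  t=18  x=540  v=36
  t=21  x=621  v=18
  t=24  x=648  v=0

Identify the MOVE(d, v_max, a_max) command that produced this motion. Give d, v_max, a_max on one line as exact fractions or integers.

d=648 v_max=36 a_max=6

final state: t=24, x=648, v=0 → d = 648
a_max = (18−0)/(3−0) = 6
max v = 36 over t∈[6,18] → v_max = 36
check: 36·(6+12) = 648 ✓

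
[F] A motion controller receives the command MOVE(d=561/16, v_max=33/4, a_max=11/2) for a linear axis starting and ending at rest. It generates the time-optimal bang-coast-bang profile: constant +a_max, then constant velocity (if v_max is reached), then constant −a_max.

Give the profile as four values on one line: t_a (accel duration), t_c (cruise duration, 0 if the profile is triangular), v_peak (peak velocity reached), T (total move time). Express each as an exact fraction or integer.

t_a=3/2 t_c=11/4 v_peak=33/4 T=23/4

vₘ²/aₘ = (33/4)²/(11/2) = 99/8
561/16 ≥ 99/8 → trapezoidal
t_a = (33/4)/(11/2) = 3/2; v_peak = 33/4
d_cruise = 561/16 − 99/8 = 363/16; t_c = (363/16)/(33/4) = 11/4
T = 2·3/2 + 11/4 = 23/4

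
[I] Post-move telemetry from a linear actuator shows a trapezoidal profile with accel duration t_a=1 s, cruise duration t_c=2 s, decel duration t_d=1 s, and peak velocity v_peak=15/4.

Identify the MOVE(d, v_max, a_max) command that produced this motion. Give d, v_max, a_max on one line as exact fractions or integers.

d=45/4 v_max=15/4 a_max=15/4

a_max = (15/4)/1 = 15/4
d_a = ½·15/4·1 = 15/8; d_c = 15/4·2 = 15/2
d = 2·15/8 + 15/2 = 45/4
t_c = 2 > 0 so v_max = 15/4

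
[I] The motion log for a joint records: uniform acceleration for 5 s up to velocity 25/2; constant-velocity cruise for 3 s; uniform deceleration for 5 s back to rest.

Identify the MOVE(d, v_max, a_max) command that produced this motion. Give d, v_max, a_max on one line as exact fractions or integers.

a_max = (25/2)/5 = 5/2
d_a = ½·25/2·5 = 125/4; d_c = 25/2·3 = 75/2
d = 2·125/4 + 75/2 = 100
t_c = 3 > 0 → v_max = v_peak = 25/2

d=100 v_max=25/2 a_max=5/2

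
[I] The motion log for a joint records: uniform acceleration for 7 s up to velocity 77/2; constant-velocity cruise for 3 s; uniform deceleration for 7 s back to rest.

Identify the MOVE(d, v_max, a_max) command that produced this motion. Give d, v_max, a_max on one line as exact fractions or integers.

d=385 v_max=77/2 a_max=11/2

a_max = (77/2)/7 = 11/2
d_a = ½·77/2·7 = 539/4; d_c = 77/2·3 = 231/2
d = 2·539/4 + 231/2 = 385
t_c = 3 > 0 so v_max = 77/2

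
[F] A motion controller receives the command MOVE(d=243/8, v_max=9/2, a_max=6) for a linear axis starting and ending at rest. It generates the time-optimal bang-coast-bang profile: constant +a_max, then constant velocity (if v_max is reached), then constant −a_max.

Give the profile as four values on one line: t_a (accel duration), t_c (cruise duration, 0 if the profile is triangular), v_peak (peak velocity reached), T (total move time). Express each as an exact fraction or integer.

vₘ²/aₘ = (9/2)²/6 = 27/8
243/8 ≥ 27/8 → trapezoidal
t_a = (9/2)/6 = 3/4; v_peak = 9/2
d_cruise = 243/8 − 27/8 = 27; t_c = 27/(9/2) = 6
T = 2·3/4 + 6 = 15/2

t_a=3/4 t_c=6 v_peak=9/2 T=15/2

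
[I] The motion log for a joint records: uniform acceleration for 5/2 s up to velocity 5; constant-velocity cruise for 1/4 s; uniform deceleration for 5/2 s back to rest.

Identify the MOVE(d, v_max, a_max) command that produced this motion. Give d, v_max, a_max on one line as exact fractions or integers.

d=55/4 v_max=5 a_max=2

a_max = 5/(5/2) = 2
d_a = ½·5·5/2 = 25/4; d_c = 5·1/4 = 5/4
d = 2·25/4 + 5/4 = 55/4
t_c = 1/4 > 0 → v_max = v_peak = 5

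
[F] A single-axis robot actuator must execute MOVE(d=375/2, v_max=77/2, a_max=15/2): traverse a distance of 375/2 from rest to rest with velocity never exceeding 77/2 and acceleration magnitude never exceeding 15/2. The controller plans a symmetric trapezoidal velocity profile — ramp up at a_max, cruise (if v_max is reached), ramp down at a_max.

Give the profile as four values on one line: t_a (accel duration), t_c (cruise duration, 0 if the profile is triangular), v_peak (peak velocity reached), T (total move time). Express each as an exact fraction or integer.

(v_max)²/a_max = (77/2)²/(15/2) = 5929/30
375/2 < 5929/30 → triangular
v_peak = √(375/2·15/2) = √(5625/4) = 75/2
t_a = (75/2)/(15/2) = 5; t_c = 0
T = 2·5 = 10

t_a=5 t_c=0 v_peak=75/2 T=10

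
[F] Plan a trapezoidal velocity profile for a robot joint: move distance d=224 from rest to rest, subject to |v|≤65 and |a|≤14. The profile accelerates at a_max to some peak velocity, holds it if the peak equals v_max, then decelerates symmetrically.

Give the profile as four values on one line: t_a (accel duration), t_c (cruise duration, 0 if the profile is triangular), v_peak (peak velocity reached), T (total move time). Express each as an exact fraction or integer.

t_a=4 t_c=0 v_peak=56 T=8

vₘ²/aₘ = 65²/14 = 4225/14
224 < 4225/14 so t_c = 0
v_peak = √(224·14) = √3136 = 56
t_a = 56/14 = 4; t_c = 0
T = 2·4 = 8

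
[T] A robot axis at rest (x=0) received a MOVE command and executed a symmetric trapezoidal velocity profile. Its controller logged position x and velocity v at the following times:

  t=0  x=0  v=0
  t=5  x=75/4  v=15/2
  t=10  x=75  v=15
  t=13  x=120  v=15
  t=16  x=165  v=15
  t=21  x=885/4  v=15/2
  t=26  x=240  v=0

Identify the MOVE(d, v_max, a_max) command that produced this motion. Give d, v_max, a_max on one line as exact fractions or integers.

final state: t=26, x=240, v=0 → d = 240
a_max = (15/2−0)/(5−0) = 3/2
max v = 15 over t∈[10,16] → v_max = 15
check: 15·(10+6) = 240 ✓

d=240 v_max=15 a_max=3/2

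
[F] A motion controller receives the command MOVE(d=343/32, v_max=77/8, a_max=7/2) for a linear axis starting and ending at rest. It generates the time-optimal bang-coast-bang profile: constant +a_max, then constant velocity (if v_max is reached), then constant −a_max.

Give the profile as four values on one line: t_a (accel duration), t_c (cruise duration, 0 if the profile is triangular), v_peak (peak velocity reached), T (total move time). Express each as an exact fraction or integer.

t_a=7/4 t_c=0 v_peak=49/8 T=7/2

(v_max)²/a_max = (77/8)²/(7/2) = 847/32
343/32 < 847/32 so t_c = 0
v_peak = √(343/32·7/2) = √(2401/64) = 49/8
t_a = (49/8)/(7/2) = 7/4; t_c = 0
T = 2·7/4 = 7/2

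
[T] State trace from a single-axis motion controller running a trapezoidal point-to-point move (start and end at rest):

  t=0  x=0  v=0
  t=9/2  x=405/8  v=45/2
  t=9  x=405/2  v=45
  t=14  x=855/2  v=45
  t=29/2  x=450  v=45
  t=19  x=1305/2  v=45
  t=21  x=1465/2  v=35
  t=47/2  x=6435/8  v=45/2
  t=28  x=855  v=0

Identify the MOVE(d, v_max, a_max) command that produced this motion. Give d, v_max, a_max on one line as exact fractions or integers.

final state: t=28, x=855, v=0 → d = 855
a_max = (45/2−0)/(9/2−0) = 5
max v = 45 over t∈[9,19] → v_max = 45
check: 45·(9+10) = 855 ✓

d=855 v_max=45 a_max=5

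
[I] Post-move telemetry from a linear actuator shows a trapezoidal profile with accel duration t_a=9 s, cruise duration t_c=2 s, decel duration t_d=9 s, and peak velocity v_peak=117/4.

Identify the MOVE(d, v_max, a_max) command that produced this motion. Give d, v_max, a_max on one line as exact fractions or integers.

d=1287/4 v_max=117/4 a_max=13/4

a_max = (117/4)/9 = 13/4
d_a = ½·117/4·9 = 1053/8; d_c = 117/4·2 = 117/2
d = 2·1053/8 + 117/2 = 1287/4
t_c = 2 > 0 ⇒ limit active, v_max = 117/4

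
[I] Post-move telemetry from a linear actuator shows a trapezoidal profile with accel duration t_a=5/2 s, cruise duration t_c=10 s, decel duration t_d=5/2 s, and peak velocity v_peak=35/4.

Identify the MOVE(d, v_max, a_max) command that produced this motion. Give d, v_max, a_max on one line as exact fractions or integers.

a_max = (35/4)/(5/2) = 7/2
d_a = ½·35/4·5/2 = 175/16; d_c = 35/4·10 = 175/2
d = 2·175/16 + 175/2 = 875/8
t_c = 10 > 0 → v_max = v_peak = 35/4

d=875/8 v_max=35/4 a_max=7/2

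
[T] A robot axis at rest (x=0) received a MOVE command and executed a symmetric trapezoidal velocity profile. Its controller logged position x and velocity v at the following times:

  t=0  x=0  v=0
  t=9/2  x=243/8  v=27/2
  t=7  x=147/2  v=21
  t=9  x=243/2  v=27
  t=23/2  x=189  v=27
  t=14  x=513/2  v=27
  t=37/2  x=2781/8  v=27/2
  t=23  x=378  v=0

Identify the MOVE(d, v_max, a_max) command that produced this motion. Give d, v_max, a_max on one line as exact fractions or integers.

final state: t=23, x=378, v=0 → d = 378
a_max = (27/2−0)/(9/2−0) = 3
max v = 27 over t∈[9,14] → v_max = 27
check: 27·(9+5) = 378 ✓

d=378 v_max=27 a_max=3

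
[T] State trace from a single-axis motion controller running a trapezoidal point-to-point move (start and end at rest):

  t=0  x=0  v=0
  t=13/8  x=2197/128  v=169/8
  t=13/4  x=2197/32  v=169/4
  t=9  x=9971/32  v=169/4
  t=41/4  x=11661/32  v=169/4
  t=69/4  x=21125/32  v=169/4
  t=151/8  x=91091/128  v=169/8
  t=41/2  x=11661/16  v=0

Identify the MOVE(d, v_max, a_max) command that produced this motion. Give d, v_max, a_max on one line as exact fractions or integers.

final state: t=41/2, x=11661/16, v=0 → d = 11661/16
a_max = (169/8−0)/(13/8−0) = 13
max v = 169/4 over t∈[13/4,69/4] → v_max = 169/4
check: 169/4·(13/4+14) = 11661/16 ✓

d=11661/16 v_max=169/4 a_max=13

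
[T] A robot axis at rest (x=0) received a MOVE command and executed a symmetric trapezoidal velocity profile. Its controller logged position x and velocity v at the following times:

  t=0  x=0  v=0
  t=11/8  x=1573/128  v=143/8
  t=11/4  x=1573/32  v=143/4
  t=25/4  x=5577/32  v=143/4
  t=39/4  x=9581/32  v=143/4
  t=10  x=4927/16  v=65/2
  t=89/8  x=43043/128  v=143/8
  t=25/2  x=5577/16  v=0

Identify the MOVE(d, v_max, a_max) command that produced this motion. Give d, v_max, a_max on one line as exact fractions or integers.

d=5577/16 v_max=143/4 a_max=13

final state: t=25/2, x=5577/16, v=0 → d = 5577/16
a_max = (143/8−0)/(11/8−0) = 13
max v = 143/4 over t∈[11/4,39/4] → v_max = 143/4
check: 143/4·(11/4+7) = 5577/16 ✓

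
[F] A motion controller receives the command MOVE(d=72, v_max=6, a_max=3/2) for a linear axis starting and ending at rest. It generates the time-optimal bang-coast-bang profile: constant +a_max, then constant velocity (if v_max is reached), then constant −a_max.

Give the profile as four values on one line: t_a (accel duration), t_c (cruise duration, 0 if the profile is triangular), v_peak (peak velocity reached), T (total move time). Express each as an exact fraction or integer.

t_a=4 t_c=8 v_peak=6 T=16

vₘ²/aₘ = 6²/(3/2) = 24
72 ≥ 24 so v_max reached
t_a = 6/(3/2) = 4; v_peak = 6
d_cruise = 72 − 24 = 48; t_c = 48/6 = 8
T = 2·4 + 8 = 16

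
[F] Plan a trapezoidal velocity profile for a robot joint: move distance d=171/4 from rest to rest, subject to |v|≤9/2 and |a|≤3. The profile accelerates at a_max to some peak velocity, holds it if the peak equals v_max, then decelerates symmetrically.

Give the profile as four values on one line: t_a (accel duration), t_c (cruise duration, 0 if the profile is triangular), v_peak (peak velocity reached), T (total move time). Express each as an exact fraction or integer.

t_a=3/2 t_c=8 v_peak=9/2 T=11

vₘ²/aₘ = (9/2)²/3 = 27/4
171/4 ≥ 27/4 so v_max reached
t_a = (9/2)/3 = 3/2; v_peak = 9/2
d_cruise = 171/4 − 27/4 = 36; t_c = 36/(9/2) = 8
T = 2·3/2 + 8 = 11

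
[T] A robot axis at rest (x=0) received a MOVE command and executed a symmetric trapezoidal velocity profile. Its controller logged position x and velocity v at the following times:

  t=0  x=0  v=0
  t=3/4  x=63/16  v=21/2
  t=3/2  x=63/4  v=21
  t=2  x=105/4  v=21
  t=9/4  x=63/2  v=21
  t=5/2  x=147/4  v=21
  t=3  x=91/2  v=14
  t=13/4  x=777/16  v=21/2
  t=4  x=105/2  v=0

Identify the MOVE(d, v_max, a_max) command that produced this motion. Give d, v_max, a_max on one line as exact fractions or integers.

d=105/2 v_max=21 a_max=14

final state: t=4, x=105/2, v=0 → d = 105/2
a_max = (21/2−0)/(3/4−0) = 14
max v = 21 over t∈[3/2,5/2] → v_max = 21
check: 21·(3/2+1) = 105/2 ✓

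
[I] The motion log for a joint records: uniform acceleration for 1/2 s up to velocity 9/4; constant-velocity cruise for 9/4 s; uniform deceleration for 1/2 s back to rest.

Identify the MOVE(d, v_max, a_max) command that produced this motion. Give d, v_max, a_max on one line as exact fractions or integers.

d=99/16 v_max=9/4 a_max=9/2

a_max = (9/4)/(1/2) = 9/2
d_a = ½·9/4·1/2 = 9/16; d_c = 9/4·9/4 = 81/16
d = 2·9/16 + 81/16 = 99/16
t_c = 9/4 > 0 → v_max = v_peak = 9/4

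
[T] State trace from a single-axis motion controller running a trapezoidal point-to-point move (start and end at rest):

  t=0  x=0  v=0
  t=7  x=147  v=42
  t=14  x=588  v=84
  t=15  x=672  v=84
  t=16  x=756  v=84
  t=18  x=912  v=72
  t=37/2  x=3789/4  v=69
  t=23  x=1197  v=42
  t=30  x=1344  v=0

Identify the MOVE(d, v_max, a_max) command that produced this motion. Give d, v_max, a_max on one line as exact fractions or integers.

final state: t=30, x=1344, v=0 → d = 1344
a_max = (42−0)/(7−0) = 6
max v = 84 over t∈[14,16] → v_max = 84
check: 84·(14+2) = 1344 ✓

d=1344 v_max=84 a_max=6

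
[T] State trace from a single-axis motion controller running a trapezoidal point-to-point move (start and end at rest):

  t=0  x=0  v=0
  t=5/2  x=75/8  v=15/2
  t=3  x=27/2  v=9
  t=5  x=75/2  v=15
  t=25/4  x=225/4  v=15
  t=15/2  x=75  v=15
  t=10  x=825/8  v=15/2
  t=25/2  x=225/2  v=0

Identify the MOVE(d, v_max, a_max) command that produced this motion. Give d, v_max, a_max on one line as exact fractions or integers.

d=225/2 v_max=15 a_max=3

final state: t=25/2, x=225/2, v=0 → d = 225/2
a_max = (15/2−0)/(5/2−0) = 3
max v = 15 over t∈[5,15/2] → v_max = 15
check: 15·(5+5/2) = 225/2 ✓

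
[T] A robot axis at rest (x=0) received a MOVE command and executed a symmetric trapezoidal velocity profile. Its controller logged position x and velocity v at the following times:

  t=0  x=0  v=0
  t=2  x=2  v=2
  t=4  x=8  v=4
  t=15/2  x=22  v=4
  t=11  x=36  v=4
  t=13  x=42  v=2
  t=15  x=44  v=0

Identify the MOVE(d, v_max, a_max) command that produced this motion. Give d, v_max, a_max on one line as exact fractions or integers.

d=44 v_max=4 a_max=1

final state: t=15, x=44, v=0 → d = 44
a_max = (2−0)/(2−0) = 1
max v = 4 over t∈[4,11] → v_max = 4
check: 4·(4+7) = 44 ✓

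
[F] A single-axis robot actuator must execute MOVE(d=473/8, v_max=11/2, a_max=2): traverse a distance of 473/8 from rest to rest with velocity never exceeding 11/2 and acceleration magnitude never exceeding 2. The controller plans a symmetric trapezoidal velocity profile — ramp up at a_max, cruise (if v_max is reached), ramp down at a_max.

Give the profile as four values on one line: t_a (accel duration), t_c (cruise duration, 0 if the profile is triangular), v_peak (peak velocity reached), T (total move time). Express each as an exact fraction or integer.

t_a=11/4 t_c=8 v_peak=11/2 T=27/2

v_max²/a_max = (11/2)²/2 = 121/8
473/8 ≥ 121/8 → trapezoidal
t_a = (11/2)/2 = 11/4; v_peak = 11/2
d_cruise = 473/8 − 121/8 = 44; t_c = 44/(11/2) = 8
T = 2·11/4 + 8 = 27/2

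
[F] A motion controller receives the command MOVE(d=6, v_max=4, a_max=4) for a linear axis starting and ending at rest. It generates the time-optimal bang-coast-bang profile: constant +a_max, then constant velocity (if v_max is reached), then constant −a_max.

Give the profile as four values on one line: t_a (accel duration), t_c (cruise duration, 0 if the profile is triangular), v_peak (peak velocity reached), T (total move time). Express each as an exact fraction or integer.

v_max²/a_max = 4²/4 = 4
6 ≥ 4 → trapezoidal
t_a = 4/4 = 1; v_peak = 4
d_cruise = 6 − 4 = 2; t_c = 2/4 = 1/2
T = 2·1 + 1/2 = 5/2

t_a=1 t_c=1/2 v_peak=4 T=5/2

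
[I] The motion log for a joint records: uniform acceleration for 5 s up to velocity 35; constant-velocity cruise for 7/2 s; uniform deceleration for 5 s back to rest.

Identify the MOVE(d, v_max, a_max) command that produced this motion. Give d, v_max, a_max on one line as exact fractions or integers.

d=595/2 v_max=35 a_max=7

a_max = 35/5 = 7
d_a = ½·35·5 = 175/2; d_c = 35·7/2 = 245/2
d = 2·175/2 + 245/2 = 595/2
t_c = 7/2 > 0 so v_max = 35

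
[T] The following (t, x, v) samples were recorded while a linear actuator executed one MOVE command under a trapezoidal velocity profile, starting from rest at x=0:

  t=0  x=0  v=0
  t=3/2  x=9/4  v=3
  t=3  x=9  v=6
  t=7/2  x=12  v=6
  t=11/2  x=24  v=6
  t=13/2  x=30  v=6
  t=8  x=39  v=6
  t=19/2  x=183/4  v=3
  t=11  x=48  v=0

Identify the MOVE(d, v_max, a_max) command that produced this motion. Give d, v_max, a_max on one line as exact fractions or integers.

d=48 v_max=6 a_max=2

final state: t=11, x=48, v=0 → d = 48
a_max = (3−0)/(3/2−0) = 2
max v = 6 over t∈[3,8] → v_max = 6
check: 6·(3+5) = 48 ✓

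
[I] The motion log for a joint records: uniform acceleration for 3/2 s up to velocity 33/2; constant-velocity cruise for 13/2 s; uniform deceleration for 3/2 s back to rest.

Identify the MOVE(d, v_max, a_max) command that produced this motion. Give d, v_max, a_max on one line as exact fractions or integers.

a_max = (33/2)/(3/2) = 11
d_a = ½·33/2·3/2 = 99/8; d_c = 33/2·13/2 = 429/4
d = 2·99/8 + 429/4 = 132
t_c = 13/2 > 0 ⇒ limit active, v_max = 33/2

d=132 v_max=33/2 a_max=11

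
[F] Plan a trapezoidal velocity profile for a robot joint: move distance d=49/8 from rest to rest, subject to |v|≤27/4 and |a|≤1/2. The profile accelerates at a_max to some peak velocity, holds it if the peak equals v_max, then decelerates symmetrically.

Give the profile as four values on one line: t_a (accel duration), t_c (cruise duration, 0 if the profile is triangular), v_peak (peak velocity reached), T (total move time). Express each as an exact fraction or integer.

vₘ²/aₘ = (27/4)²/(1/2) = 729/8
49/8 < 729/8 ⇒ no cruise
v_peak = √(49/8·1/2) = √(49/16) = 7/4
t_a = (7/4)/(1/2) = 7/2; t_c = 0
T = 2·7/2 = 7

t_a=7/2 t_c=0 v_peak=7/4 T=7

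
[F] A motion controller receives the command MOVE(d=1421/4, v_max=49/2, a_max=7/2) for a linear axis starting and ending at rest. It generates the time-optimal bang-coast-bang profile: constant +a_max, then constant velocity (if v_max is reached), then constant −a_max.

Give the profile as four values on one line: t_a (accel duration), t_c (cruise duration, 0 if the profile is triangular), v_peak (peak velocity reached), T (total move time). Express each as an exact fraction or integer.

t_a=7 t_c=15/2 v_peak=49/2 T=43/2

vₘ²/aₘ = (49/2)²/(7/2) = 343/2
1421/4 ≥ 343/2 → trapezoidal
t_a = (49/2)/(7/2) = 7; v_peak = 49/2
d_cruise = 1421/4 − 343/2 = 735/4; t_c = (735/4)/(49/2) = 15/2
T = 2·7 + 15/2 = 43/2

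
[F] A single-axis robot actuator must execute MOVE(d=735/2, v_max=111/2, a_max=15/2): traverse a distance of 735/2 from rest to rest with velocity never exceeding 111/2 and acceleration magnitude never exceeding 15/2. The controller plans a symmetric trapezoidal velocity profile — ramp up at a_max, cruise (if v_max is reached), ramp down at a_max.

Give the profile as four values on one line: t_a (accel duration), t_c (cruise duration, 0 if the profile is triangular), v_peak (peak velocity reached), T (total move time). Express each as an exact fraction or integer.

vₘ²/aₘ = (111/2)²/(15/2) = 4107/10
735/2 < 4107/10 ⇒ no cruise
v_peak = √(735/2·15/2) = √(11025/4) = 105/2
t_a = (105/2)/(15/2) = 7; t_c = 0
T = 2·7 = 14

t_a=7 t_c=0 v_peak=105/2 T=14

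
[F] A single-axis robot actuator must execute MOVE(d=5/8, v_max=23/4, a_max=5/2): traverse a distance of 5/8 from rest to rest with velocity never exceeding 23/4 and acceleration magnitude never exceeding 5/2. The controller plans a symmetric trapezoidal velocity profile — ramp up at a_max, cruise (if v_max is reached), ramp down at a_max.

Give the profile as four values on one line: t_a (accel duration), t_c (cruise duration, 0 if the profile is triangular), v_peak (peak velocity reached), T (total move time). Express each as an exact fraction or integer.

(v_max)²/a_max = (23/4)²/(5/2) = 529/40
5/8 < 529/40 → triangular
v_peak = √(5/8·5/2) = √(25/16) = 5/4
t_a = (5/4)/(5/2) = 1/2; t_c = 0
T = 2·1/2 = 1

t_a=1/2 t_c=0 v_peak=5/4 T=1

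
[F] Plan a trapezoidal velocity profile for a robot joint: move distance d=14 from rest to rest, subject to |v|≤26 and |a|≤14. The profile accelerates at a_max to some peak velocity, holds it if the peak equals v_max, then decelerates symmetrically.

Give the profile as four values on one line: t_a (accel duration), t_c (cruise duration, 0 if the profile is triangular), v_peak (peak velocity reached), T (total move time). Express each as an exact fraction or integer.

vₘ²/aₘ = 26²/14 = 338/7
14 < 338/7 → triangular
v_peak = √(14·14) = √196 = 14
t_a = 14/14 = 1; t_c = 0
T = 2·1 = 2

t_a=1 t_c=0 v_peak=14 T=2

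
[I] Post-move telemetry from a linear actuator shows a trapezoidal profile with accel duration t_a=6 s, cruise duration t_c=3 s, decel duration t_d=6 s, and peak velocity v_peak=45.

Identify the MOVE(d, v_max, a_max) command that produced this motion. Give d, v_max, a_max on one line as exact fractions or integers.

d=405 v_max=45 a_max=15/2

a_max = 45/6 = 15/2
d_a = ½·45·6 = 135; d_c = 45·3 = 135
d = 2·135 + 135 = 405
t_c = 3 > 0 → v_max = v_peak = 45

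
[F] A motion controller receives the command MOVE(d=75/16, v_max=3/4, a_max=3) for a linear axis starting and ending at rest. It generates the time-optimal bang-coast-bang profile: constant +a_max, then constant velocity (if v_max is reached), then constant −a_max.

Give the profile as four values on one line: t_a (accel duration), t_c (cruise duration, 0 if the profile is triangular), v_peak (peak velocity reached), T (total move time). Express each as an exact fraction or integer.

v_max²/a_max = (3/4)²/3 = 3/16
75/16 ≥ 3/16 ⇒ cruise phase
t_a = (3/4)/3 = 1/4; v_peak = 3/4
d_cruise = 75/16 − 3/16 = 9/2; t_c = (9/2)/(3/4) = 6
T = 2·1/4 + 6 = 13/2

t_a=1/4 t_c=6 v_peak=3/4 T=13/2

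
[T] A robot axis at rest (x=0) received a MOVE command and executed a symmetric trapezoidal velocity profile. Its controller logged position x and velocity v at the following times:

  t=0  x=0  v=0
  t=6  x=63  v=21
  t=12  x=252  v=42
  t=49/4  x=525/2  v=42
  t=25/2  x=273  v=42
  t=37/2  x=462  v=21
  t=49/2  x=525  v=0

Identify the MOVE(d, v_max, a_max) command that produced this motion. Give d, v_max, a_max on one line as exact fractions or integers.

d=525 v_max=42 a_max=7/2

final state: t=49/2, x=525, v=0 → d = 525
a_max = (21−0)/(6−0) = 7/2
max v = 42 over t∈[12,25/2] → v_max = 42
check: 42·(12+1/2) = 525 ✓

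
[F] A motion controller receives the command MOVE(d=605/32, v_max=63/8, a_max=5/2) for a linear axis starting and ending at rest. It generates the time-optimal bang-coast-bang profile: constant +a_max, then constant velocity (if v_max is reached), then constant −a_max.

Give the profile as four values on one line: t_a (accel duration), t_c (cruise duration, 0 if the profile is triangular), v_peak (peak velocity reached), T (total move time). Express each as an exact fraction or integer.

t_a=11/4 t_c=0 v_peak=55/8 T=11/2

(v_max)²/a_max = (63/8)²/(5/2) = 3969/160
605/32 < 3969/160 → triangular
v_peak = √(605/32·5/2) = √(3025/64) = 55/8
t_a = (55/8)/(5/2) = 11/4; t_c = 0
T = 2·11/4 = 11/2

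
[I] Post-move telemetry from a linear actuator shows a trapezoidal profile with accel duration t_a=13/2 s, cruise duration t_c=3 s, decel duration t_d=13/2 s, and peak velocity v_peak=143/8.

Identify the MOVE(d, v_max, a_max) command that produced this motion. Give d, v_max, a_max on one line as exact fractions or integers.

d=2717/16 v_max=143/8 a_max=11/4

a_max = (143/8)/(13/2) = 11/4
d_a = ½·143/8·13/2 = 1859/32; d_c = 143/8·3 = 429/8
d = 2·1859/32 + 429/8 = 2717/16
t_c = 3 > 0 ⇒ limit active, v_max = 143/8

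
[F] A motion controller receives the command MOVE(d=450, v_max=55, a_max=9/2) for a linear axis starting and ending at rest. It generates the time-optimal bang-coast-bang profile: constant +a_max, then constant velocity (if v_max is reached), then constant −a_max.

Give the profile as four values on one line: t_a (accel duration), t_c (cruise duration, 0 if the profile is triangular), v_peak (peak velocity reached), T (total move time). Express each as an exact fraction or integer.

t_a=10 t_c=0 v_peak=45 T=20

v_max²/a_max = 55²/(9/2) = 6050/9
450 < 6050/9 ⇒ no cruise
v_peak = √(450·9/2) = √2025 = 45
t_a = 45/(9/2) = 10; t_c = 0
T = 2·10 = 20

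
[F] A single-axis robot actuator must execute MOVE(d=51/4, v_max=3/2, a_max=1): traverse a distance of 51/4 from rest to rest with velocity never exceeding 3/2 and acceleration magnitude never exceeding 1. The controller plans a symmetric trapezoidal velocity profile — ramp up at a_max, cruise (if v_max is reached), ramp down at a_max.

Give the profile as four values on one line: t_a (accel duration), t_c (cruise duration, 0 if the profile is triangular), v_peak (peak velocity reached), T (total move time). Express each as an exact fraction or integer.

t_a=3/2 t_c=7 v_peak=3/2 T=10

vₘ²/aₘ = (3/2)²/1 = 9/4
51/4 ≥ 9/4 so v_max reached
t_a = (3/2)/1 = 3/2; v_peak = 3/2
d_cruise = 51/4 − 9/4 = 21/2; t_c = (21/2)/(3/2) = 7
T = 2·3/2 + 7 = 10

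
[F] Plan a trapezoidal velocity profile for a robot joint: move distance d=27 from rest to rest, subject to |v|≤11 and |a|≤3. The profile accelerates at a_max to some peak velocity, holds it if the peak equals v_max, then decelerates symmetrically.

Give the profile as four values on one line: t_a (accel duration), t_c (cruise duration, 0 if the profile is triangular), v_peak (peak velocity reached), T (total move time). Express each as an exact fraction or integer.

t_a=3 t_c=0 v_peak=9 T=6

vₘ²/aₘ = 11²/3 = 121/3
27 < 121/3 → triangular
v_peak = √(27·3) = √81 = 9
t_a = 9/3 = 3; t_c = 0
T = 2·3 = 6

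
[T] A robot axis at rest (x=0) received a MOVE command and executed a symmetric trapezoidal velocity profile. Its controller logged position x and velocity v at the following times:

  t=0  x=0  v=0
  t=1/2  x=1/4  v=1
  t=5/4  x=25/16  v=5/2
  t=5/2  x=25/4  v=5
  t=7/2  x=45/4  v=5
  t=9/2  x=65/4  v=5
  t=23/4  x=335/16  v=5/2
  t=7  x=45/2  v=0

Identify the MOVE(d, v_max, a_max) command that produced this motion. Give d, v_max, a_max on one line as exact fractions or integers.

final state: t=7, x=45/2, v=0 → d = 45/2
a_max = (1−0)/(1/2−0) = 2
max v = 5 over t∈[5/2,9/2] → v_max = 5
check: 5·(5/2+2) = 45/2 ✓

d=45/2 v_max=5 a_max=2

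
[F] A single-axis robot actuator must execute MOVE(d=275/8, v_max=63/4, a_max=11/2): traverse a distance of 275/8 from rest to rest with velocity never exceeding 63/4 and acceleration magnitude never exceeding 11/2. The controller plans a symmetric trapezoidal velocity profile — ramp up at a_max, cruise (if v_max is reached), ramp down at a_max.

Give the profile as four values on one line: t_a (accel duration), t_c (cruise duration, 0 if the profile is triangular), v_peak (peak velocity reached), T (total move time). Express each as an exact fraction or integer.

(v_max)²/a_max = (63/4)²/(11/2) = 3969/88
275/8 < 3969/88 so t_c = 0
v_peak = √(275/8·11/2) = √(3025/16) = 55/4
t_a = (55/4)/(11/2) = 5/2; t_c = 0
T = 2·5/2 = 5

t_a=5/2 t_c=0 v_peak=55/4 T=5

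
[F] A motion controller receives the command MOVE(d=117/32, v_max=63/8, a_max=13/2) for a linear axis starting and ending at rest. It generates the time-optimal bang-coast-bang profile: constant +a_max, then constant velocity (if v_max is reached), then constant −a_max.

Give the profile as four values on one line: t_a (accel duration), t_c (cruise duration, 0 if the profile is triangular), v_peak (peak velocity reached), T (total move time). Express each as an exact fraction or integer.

v_max²/a_max = (63/8)²/(13/2) = 3969/416
117/32 < 3969/416 so t_c = 0
v_peak = √(117/32·13/2) = √(1521/64) = 39/8
t_a = (39/8)/(13/2) = 3/4; t_c = 0
T = 2·3/4 = 3/2

t_a=3/4 t_c=0 v_peak=39/8 T=3/2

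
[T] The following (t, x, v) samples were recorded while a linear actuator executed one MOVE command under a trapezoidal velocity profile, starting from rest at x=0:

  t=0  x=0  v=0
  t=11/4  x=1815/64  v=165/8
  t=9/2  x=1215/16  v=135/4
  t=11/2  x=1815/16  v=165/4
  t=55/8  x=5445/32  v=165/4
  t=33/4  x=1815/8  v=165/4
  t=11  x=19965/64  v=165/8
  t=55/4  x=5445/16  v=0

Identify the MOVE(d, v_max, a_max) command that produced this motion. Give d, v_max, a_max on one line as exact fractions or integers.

final state: t=55/4, x=5445/16, v=0 → d = 5445/16
a_max = (165/8−0)/(11/4−0) = 15/2
max v = 165/4 over t∈[11/2,33/4] → v_max = 165/4
check: 165/4·(11/2+11/4) = 5445/16 ✓

d=5445/16 v_max=165/4 a_max=15/2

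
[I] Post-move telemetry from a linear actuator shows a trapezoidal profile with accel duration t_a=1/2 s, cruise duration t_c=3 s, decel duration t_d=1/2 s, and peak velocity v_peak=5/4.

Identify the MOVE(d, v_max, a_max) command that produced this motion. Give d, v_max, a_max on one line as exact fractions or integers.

d=35/8 v_max=5/4 a_max=5/2

a_max = (5/4)/(1/2) = 5/2
d_a = ½·5/4·1/2 = 5/16; d_c = 5/4·3 = 15/4
d = 2·5/16 + 15/4 = 35/8
t_c = 3 > 0 ⇒ limit active, v_max = 5/4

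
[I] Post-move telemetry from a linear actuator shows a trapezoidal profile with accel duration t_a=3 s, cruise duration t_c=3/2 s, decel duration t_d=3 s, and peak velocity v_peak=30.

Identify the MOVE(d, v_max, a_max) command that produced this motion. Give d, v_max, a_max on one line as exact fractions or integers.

a_max = 30/3 = 10
d_a = ½·30·3 = 45; d_c = 30·3/2 = 45
d = 2·45 + 45 = 135
t_c = 3/2 > 0 so v_max = 30

d=135 v_max=30 a_max=10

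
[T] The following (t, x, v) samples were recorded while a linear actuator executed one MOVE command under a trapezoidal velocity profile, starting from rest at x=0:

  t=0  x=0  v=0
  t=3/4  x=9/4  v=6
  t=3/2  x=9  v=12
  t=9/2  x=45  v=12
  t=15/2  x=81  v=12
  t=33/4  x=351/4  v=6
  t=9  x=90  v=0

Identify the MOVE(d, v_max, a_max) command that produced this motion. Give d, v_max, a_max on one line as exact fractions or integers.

d=90 v_max=12 a_max=8

final state: t=9, x=90, v=0 → d = 90
a_max = (6−0)/(3/4−0) = 8
max v = 12 over t∈[3/2,15/2] → v_max = 12
check: 12·(3/2+6) = 90 ✓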